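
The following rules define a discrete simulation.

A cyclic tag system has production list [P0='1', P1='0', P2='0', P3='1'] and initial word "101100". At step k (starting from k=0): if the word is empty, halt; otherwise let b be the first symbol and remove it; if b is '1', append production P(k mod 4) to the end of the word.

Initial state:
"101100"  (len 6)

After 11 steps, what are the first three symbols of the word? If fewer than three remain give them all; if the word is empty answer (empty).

0

step 0: "101100"  (len 6)
step 1: "011001"  (len 6)
step 2: "11001"  (len 5)
step 3: "10010"  (len 5)
step 4: "00101"  (len 5)
step 5: "0101"  (len 4)
step 6: "101"  (len 3)
step 7: "010"  (len 3)
step 8: "10"  (len 2)
step 9: "01"  (len 2)
step 10: "1"  (len 1)
step 11: "0"  (len 1)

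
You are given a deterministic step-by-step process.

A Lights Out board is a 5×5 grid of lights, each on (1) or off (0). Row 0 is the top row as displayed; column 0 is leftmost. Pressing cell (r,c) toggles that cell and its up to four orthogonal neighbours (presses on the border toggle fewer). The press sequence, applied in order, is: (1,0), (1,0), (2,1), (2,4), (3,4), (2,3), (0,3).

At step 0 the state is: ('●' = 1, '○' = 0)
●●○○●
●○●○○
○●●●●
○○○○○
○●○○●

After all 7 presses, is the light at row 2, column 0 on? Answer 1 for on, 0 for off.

1

[0] ●●○○●
●○●○○
○●●●●
○○○○○
○●○○●
[1] ○●○○●
○●●○○
●●●●●
○○○○○
○●○○●
[2] ●●○○●
●○●○○
○●●●●
○○○○○
○●○○●
[3] ●●○○●
●●●○○
●○○●●
○●○○○
○●○○●
[4] ●●○○●
●●●○●
●○○○○
○●○○●
○●○○●
[5] ●●○○●
●●●○●
●○○○●
○●○●○
○●○○○
[6] ●●○○●
●●●●●
●○●●○
○●○○○
○●○○○
[7] ●●●●○
●●●○●
●○●●○
○●○○○
○●○○○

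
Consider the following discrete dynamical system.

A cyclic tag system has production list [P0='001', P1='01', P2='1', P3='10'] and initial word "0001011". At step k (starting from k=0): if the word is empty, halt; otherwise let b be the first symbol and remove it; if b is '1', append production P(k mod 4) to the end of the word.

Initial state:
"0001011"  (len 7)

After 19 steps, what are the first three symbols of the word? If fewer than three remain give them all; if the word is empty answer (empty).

111

gen 0: "0001011"  (len 7)
gen 1: "001011"  (len 6)
gen 2: "01011"  (len 5)
gen 3: "1011"  (len 4)
gen 4: "01110"  (len 5)
gen 5: "1110"  (len 4)
gen 6: "11001"  (len 5)
gen 7: "10011"  (len 5)
gen 8: "001110"  (len 6)
gen 9: "01110"  (len 5)
gen 10: "1110"  (len 4)
gen 11: "1101"  (len 4)
gen 12: "10110"  (len 5)
gen 13: "0110001"  (len 7)
gen 14: "110001"  (len 6)
gen 15: "100011"  (len 6)
gen 16: "0001110"  (len 7)
gen 17: "001110"  (len 6)
gen 18: "01110"  (len 5)
gen 19: "1110"  (len 4)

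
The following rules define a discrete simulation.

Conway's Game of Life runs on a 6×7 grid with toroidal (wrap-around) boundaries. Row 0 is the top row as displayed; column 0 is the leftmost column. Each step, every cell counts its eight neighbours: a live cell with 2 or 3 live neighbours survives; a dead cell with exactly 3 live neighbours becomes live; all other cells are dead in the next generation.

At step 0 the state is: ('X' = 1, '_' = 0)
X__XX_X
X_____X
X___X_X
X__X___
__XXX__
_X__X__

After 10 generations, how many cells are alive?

k=0  X__XX_X
X_____X
X___X_X
X__X___
__XXX__
_X__X__
k=1  _X_XX_X
_X_XX__
_X___X_
XXX__XX
_XX_X__
XX_____
k=2  _X_XXX_
_X_X___
___X_X_
___XXXX
___X_X_
____XX_
k=3  ___X_X_
___X_X_
___X_XX
__XX__X
___X___
__X___X
k=4  __XX_XX
__XX_X_
___X_XX
__XX_XX
___X___
__XXX__
k=5  _X___XX
_______
_______
__XX_XX
_____X_
_____X_
k=6  _____XX
_______
_______
____XXX
_____X_
____XX_
k=7  ____XXX
_______
_____X_
____XXX
_______
____X__
k=8  ____XX_
____X_X
____XXX
____XXX
____X__
____X__
k=9  ___XX__
___X__X
X__X___
___X__X
___XX__
___XX__
k=10  __X__X_
__XX___
X_XXX_X
__XX___
__X__X_
__X__X_

15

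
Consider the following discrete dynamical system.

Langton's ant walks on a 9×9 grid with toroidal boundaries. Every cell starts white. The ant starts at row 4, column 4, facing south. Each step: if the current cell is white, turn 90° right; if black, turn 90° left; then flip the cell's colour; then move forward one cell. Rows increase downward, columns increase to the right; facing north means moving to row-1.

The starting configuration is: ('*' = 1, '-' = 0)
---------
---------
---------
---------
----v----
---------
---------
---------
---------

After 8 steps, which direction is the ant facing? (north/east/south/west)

0) ---------
---------
---------
---------
----v----
---------
---------
---------
---------
1) ---------
---------
---------
---------
---<*----
---------
---------
---------
---------
2) ---------
---------
---------
---^-----
---**----
---------
---------
---------
---------
3) ---------
---------
---------
---*>----
---**----
---------
---------
---------
---------
4) ---------
---------
---------
---**----
---*v----
---------
---------
---------
---------
5) ---------
---------
---------
---**----
---*->---
---------
---------
---------
---------
6) ---------
---------
---------
---**----
---*-*---
-----v---
---------
---------
---------
7) ---------
---------
---------
---**----
---*-*---
----<*---
---------
---------
---------
8) ---------
---------
---------
---**----
---*^*---
----**---
---------
---------
---------

north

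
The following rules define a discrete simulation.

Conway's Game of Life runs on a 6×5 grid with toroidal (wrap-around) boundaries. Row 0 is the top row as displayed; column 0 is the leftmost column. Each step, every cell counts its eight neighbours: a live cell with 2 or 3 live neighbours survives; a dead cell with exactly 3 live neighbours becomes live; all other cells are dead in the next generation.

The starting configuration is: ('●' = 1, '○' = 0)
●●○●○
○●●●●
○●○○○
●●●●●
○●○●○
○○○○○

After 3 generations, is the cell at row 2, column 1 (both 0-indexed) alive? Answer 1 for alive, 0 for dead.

1

[0] ●●○●○
○●●●●
○●○○○
●●●●●
○●○●○
○○○○○
[1] ●●○●○
○○○●●
○○○○○
○○○●●
○●○●○
●●○○●
[2] ○●○●○
●○●●●
○○○○○
○○●●●
○●○●○
○○○●○
[3] ●●○○○
●●●●●
●●○○○
○○●●●
○○○○○
○○○●●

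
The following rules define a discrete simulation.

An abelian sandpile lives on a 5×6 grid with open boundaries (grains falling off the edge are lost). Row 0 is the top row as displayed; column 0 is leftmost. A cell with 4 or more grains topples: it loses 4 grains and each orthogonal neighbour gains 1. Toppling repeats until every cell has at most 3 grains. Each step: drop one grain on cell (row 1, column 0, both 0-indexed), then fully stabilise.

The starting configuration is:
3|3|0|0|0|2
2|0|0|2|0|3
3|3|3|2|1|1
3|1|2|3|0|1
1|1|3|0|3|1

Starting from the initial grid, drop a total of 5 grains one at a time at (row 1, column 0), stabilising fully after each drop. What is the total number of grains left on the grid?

45

k=0  3|3|0|0|0|2
2|0|0|2|0|3
3|3|3|2|1|1
3|1|2|3|0|1
1|1|3|0|3|1
k=1  3|3|0|0|0|2
3|0|0|2|0|3
3|3|3|2|1|1
3|1|2|3|0|1
1|1|3|0|3|1
k=2  1|0|1|0|0|2
2|3|1|2|0|3
2|1|0|3|1|1
0|3|3|3|0|1
2|1|3|0|3|1
k=3  1|0|1|0|0|2
3|3|1|2|0|3
2|1|0|3|1|1
0|3|3|3|0|1
2|1|3|0|3|1
k=4  2|1|1|0|0|2
1|0|2|2|0|3
3|2|0|3|1|1
0|3|3|3|0|1
2|1|3|0|3|1
k=5  2|1|1|0|0|2
2|0|2|2|0|3
3|2|0|3|1|1
0|3|3|3|0|1
2|1|3|0|3|1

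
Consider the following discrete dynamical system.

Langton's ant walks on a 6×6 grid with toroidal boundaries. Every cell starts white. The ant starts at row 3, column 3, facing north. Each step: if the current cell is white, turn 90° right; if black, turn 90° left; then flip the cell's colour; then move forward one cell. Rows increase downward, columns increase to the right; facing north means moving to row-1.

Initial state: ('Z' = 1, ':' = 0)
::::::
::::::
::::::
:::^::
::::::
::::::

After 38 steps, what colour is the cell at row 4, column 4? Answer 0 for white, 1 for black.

1

k=0  ::::::
::::::
::::::
:::^::
::::::
::::::
k=1  ::::::
::::::
::::::
:::Z>:
::::::
::::::
k=2  ::::::
::::::
::::::
:::ZZ:
::::v:
::::::
k=3  ::::::
::::::
::::::
:::ZZ:
:::<Z:
::::::
k=4  ::::::
::::::
::::::
:::^Z:
:::ZZ:
::::::
k=5  ::::::
::::::
::::::
::<:Z:
:::ZZ:
::::::
k=6  ::::::
::::::
::^:::
::Z:Z:
:::ZZ:
::::::
k=7  ::::::
::::::
::Z>::
::Z:Z:
:::ZZ:
::::::
k=8  ::::::
::::::
::ZZ::
::ZvZ:
:::ZZ:
::::::
k=9  ::::::
::::::
::ZZ::
::<ZZ:
:::ZZ:
::::::
k=10  ::::::
::::::
::ZZ::
:::ZZ:
::vZZ:
::::::
k=11  ::::::
::::::
::ZZ::
:::ZZ:
:<ZZZ:
::::::
k=12  ::::::
::::::
::ZZ::
:^:ZZ:
:ZZZZ:
::::::
k=13  ::::::
::::::
::ZZ::
:Z>ZZ:
:ZZZZ:
::::::
k=14  ::::::
::::::
::ZZ::
:ZZZZ:
:ZvZZ:
::::::
k=15  ::::::
::::::
::ZZ::
:ZZZZ:
:Z:>Z:
::::::
k=16  ::::::
::::::
::ZZ::
:ZZ^Z:
:Z::Z:
::::::
k=17  ::::::
::::::
::ZZ::
:Z<:Z:
:Z::Z:
::::::
k=18  ::::::
::::::
::ZZ::
:Z::Z:
:Zv:Z:
::::::
k=19  ::::::
::::::
::ZZ::
:Z::Z:
:<Z:Z:
::::::
k=20  ::::::
::::::
::ZZ::
:Z::Z:
::Z:Z:
:v::::
k=21  ::::::
::::::
::ZZ::
:Z::Z:
::Z:Z:
<Z::::
k=22  ::::::
::::::
::ZZ::
:Z::Z:
^:Z:Z:
ZZ::::
k=23  ::::::
::::::
::ZZ::
:Z::Z:
Z>Z:Z:
ZZ::::
k=24  ::::::
::::::
::ZZ::
:Z::Z:
ZZZ:Z:
Zv::::
k=25  ::::::
::::::
::ZZ::
:Z::Z:
ZZZ:Z:
Z:>:::
k=26  ::v:::
::::::
::ZZ::
:Z::Z:
ZZZ:Z:
Z:Z:::
k=27  :<Z:::
::::::
::ZZ::
:Z::Z:
ZZZ:Z:
Z:Z:::
k=28  :ZZ:::
::::::
::ZZ::
:Z::Z:
ZZZ:Z:
Z^Z:::
k=29  :ZZ:::
::::::
::ZZ::
:Z::Z:
ZZZ:Z:
ZZ>:::
k=30  :ZZ:::
::::::
::ZZ::
:Z::Z:
ZZ^:Z:
ZZ::::
k=31  :ZZ:::
::::::
::ZZ::
:Z::Z:
Z<::Z:
ZZ::::
k=32  :ZZ:::
::::::
::ZZ::
:Z::Z:
Z:::Z:
Zv::::
k=33  :ZZ:::
::::::
::ZZ::
:Z::Z:
Z:::Z:
Z:>:::
k=34  :Zv:::
::::::
::ZZ::
:Z::Z:
Z:::Z:
Z:Z:::
k=35  :Z:>::
::::::
::ZZ::
:Z::Z:
Z:::Z:
Z:Z:::
k=36  :Z:Z::
:::v::
::ZZ::
:Z::Z:
Z:::Z:
Z:Z:::
k=37  :Z:Z::
::<Z::
::ZZ::
:Z::Z:
Z:::Z:
Z:Z:::
k=38  :Z^Z::
::ZZ::
::ZZ::
:Z::Z:
Z:::Z:
Z:Z:::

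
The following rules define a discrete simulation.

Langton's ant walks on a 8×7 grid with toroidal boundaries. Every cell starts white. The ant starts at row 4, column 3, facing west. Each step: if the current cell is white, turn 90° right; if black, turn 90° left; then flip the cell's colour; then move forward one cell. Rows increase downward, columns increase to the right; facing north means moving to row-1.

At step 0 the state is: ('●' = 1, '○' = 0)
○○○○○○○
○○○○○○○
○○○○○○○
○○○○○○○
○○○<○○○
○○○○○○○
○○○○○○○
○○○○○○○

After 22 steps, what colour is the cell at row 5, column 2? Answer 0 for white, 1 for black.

step 0: ○○○○○○○
○○○○○○○
○○○○○○○
○○○○○○○
○○○<○○○
○○○○○○○
○○○○○○○
○○○○○○○
step 1: ○○○○○○○
○○○○○○○
○○○○○○○
○○○^○○○
○○○●○○○
○○○○○○○
○○○○○○○
○○○○○○○
step 2: ○○○○○○○
○○○○○○○
○○○○○○○
○○○●>○○
○○○●○○○
○○○○○○○
○○○○○○○
○○○○○○○
step 3: ○○○○○○○
○○○○○○○
○○○○○○○
○○○●●○○
○○○●v○○
○○○○○○○
○○○○○○○
○○○○○○○
step 4: ○○○○○○○
○○○○○○○
○○○○○○○
○○○●●○○
○○○<●○○
○○○○○○○
○○○○○○○
○○○○○○○
step 5: ○○○○○○○
○○○○○○○
○○○○○○○
○○○●●○○
○○○○●○○
○○○v○○○
○○○○○○○
○○○○○○○
step 6: ○○○○○○○
○○○○○○○
○○○○○○○
○○○●●○○
○○○○●○○
○○<●○○○
○○○○○○○
○○○○○○○
step 7: ○○○○○○○
○○○○○○○
○○○○○○○
○○○●●○○
○○^○●○○
○○●●○○○
○○○○○○○
○○○○○○○
step 8: ○○○○○○○
○○○○○○○
○○○○○○○
○○○●●○○
○○●>●○○
○○●●○○○
○○○○○○○
○○○○○○○
step 9: ○○○○○○○
○○○○○○○
○○○○○○○
○○○●●○○
○○●●●○○
○○●v○○○
○○○○○○○
○○○○○○○
step 10: ○○○○○○○
○○○○○○○
○○○○○○○
○○○●●○○
○○●●●○○
○○●○>○○
○○○○○○○
○○○○○○○
step 11: ○○○○○○○
○○○○○○○
○○○○○○○
○○○●●○○
○○●●●○○
○○●○●○○
○○○○v○○
○○○○○○○
step 12: ○○○○○○○
○○○○○○○
○○○○○○○
○○○●●○○
○○●●●○○
○○●○●○○
○○○<●○○
○○○○○○○
step 13: ○○○○○○○
○○○○○○○
○○○○○○○
○○○●●○○
○○●●●○○
○○●^●○○
○○○●●○○
○○○○○○○
step 14: ○○○○○○○
○○○○○○○
○○○○○○○
○○○●●○○
○○●●●○○
○○●●>○○
○○○●●○○
○○○○○○○
step 15: ○○○○○○○
○○○○○○○
○○○○○○○
○○○●●○○
○○●●^○○
○○●●○○○
○○○●●○○
○○○○○○○
step 16: ○○○○○○○
○○○○○○○
○○○○○○○
○○○●●○○
○○●<○○○
○○●●○○○
○○○●●○○
○○○○○○○
step 17: ○○○○○○○
○○○○○○○
○○○○○○○
○○○●●○○
○○●○○○○
○○●v○○○
○○○●●○○
○○○○○○○
step 18: ○○○○○○○
○○○○○○○
○○○○○○○
○○○●●○○
○○●○○○○
○○●○>○○
○○○●●○○
○○○○○○○
step 19: ○○○○○○○
○○○○○○○
○○○○○○○
○○○●●○○
○○●○○○○
○○●○●○○
○○○●v○○
○○○○○○○
step 20: ○○○○○○○
○○○○○○○
○○○○○○○
○○○●●○○
○○●○○○○
○○●○●○○
○○○●○>○
○○○○○○○
step 21: ○○○○○○○
○○○○○○○
○○○○○○○
○○○●●○○
○○●○○○○
○○●○●○○
○○○●○●○
○○○○○v○
step 22: ○○○○○○○
○○○○○○○
○○○○○○○
○○○●●○○
○○●○○○○
○○●○●○○
○○○●○●○
○○○○<●○

1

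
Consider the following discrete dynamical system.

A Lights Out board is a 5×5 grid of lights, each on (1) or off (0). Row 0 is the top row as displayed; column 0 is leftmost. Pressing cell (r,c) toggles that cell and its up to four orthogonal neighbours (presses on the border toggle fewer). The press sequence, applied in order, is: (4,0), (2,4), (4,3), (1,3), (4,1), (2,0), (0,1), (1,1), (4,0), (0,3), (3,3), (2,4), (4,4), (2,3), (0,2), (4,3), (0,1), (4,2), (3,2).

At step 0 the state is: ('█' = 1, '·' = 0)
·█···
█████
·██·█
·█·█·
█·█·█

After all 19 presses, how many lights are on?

12

k=0  ·█···
█████
·██·█
·█·█·
█·█·█
k=1  ·█···
█████
·██·█
██·█·
·██·█
k=2  ·█···
████·
·███·
██·██
·██·█
k=3  ·█···
████·
·███·
██··█
·█·█·
k=4  ·█·█·
██··█
·██··
██··█
·█·█·
k=5  ·█·█·
██··█
·██··
█···█
█·██·
k=6  ·█·█·
·█··█
█·█··
····█
█·██·
k=7  █·██·
····█
█·█··
····█
█·██·
k=8  ████·
███·█
███··
····█
█·██·
k=9  ████·
███·█
███··
█···█
·███·
k=10  ██··█
█████
███··
█···█
·███·
k=11  ██··█
█████
████·
█·██·
·██··
k=12  ██··█
████·
███·█
█·███
·██··
k=13  ██··█
████·
███·█
█·██·
·████
k=14  ██··█
███··
██·█·
█·█··
·████
k=15  █·███
██···
██·█·
█·█··
·████
k=16  █·███
██···
██·█·
█·██·
·█···
k=17  ·█·██
█····
██·█·
█·██·
·█···
k=18  ·█·██
█····
██·█·
█··█·
··██·
k=19  ·█·██
█····
████·
███··
···█·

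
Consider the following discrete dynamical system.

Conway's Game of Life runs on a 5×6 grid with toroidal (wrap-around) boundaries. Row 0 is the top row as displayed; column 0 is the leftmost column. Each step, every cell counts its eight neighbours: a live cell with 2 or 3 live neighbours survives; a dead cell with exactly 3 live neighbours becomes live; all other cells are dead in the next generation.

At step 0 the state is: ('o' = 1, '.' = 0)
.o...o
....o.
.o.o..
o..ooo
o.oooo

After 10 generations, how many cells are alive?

4

k=0  .o...o
....o.
.o.o..
o..ooo
o.oooo
k=1  .oo...
o.o.o.
o.oo..
......
..o...
k=2  ..o...
o....o
..oo.o
.ooo..
.oo...
k=3  o.o...
oooooo
...o.o
o...o.
......
k=4  o.o.o.
......
......
....oo
.o...o
k=5  oo...o
......
......
o...oo
.o.o..
k=6  ooo...
o.....
.....o
o...oo
.oo...
k=7  o.o...
o....o
....o.
oo..oo
..oo..
k=8  o.oo.o
oo...o
.o..o.
ooo.oo
..ooo.
k=9  ......
...o..
...oo.
o.....
......
k=10  ......
...oo.
...oo.
......
......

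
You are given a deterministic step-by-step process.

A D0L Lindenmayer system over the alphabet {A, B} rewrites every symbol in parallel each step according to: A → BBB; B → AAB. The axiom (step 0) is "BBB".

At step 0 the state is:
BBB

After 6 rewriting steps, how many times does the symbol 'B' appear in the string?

1389

gen 0: BBB
gen 1: AABAABAAB
gen 2: BBBBBBAABBBBBBBAABBBBBBBAAB
gen 3: AABAABAABAABAABAABBBBBBBAABAABAABAABAABAABAABBBBBBBAABAABAABAABAABAABAABBBBBBBAAB
gen 4: BBBBBBAABBBBBBBAABBBBBBBAABBBBBBBAABBBBBBBAABBBBBBBAABAABA…BAABBBBBBBAABBBBBBBAABBBBBBBAABAABAABAABAABAABAABBBBBBBAAB  (len 243)
gen 5: AABAABAABAABAABAABBBBBBBAABAABAABAABAABAABAABBBBBBBAABAABA…BAABBBBBBBAABBBBBBBAABBBBBBBAABAABAABAABAABAABAABBBBBBBAAB  (len 729)
gen 6: BBBBBBAABBBBBBBAABBBBBBBAABBBBBBBAABBBBBBBAABBBBBBBAABAABA…BAABBBBBBBAABBBBBBBAABBBBBBBAABAABAABAABAABAABAABBBBBBBAAB  (len 2187)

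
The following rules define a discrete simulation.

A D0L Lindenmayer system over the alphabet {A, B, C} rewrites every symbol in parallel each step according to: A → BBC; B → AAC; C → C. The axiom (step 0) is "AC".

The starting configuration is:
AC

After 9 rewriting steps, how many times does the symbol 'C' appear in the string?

512

gen 0: AC
gen 1: BBCC
gen 2: AACAACCC
gen 3: BBCBBCCBBCBBCCCC
gen 4: AACAACCAACAACCCAACAACCAACAACCCCC
gen 5: BBCBBCCBBCBBCCCBBCBBCCBBCBBCCCCBBCBBCCBBCBBCCCBBCBBCCBBCBBCCCCCC
gen 6: AACAACCAACAACCCAACAACCAACAACCCCAACAACCAACAACCCAACAACCAACAA…AACAACCCAACAACCAACAACCCCAACAACCAACAACCCAACAACCAACAACCCCCCC  (len 128)
gen 7: BBCBBCCBBCBBCCCBBCBBCCBBCBBCCCCBBCBBCCBBCBBCCCBBCBBCCBBCBB…BCBBCCCBBCBBCCBBCBBCCCCBBCBBCCBBCBBCCCBBCBBCCBBCBBCCCCCCCC  (len 256)
gen 8: AACAACCAACAACCCAACAACCAACAACCCCAACAACCAACAACCCAACAACCAACAA…CAACCCAACAACCAACAACCCCAACAACCAACAACCCAACAACCAACAACCCCCCCCC  (len 512)
gen 9: BBCBBCCBBCBBCCCBBCBBCCBBCBBCCCCBBCBBCCBBCBBCCCBBCBBCCBBCBB…BBCCCBBCBBCCBBCBBCCCCBBCBBCCBBCBBCCCBBCBBCCBBCBBCCCCCCCCCC  (len 1024)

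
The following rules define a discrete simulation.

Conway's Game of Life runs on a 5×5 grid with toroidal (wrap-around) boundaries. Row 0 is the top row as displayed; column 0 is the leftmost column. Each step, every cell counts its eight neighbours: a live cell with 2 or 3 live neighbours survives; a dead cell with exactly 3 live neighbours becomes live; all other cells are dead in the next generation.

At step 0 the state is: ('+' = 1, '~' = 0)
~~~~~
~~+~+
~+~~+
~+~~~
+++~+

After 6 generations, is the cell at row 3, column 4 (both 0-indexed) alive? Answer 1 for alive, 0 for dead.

[0] ~~~~~
~~+~+
~+~~+
~+~~~
+++~+
[1] ~~+~+
+~~+~
~+++~
~~~++
+++~~
[2] ~~+~+
+~~~~
++~~~
~~~~+
+++~~
[3] ~~+++
+~~~+
++~~+
~~+~+
+++~+
[4] ~~+~~
~~+~~
~+~~~
~~+~~
~~~~~
[5] ~~~~~
~++~~
~++~~
~~~~~
~~~~~
[6] ~~~~~
~++~~
~++~~
~~~~~
~~~~~

0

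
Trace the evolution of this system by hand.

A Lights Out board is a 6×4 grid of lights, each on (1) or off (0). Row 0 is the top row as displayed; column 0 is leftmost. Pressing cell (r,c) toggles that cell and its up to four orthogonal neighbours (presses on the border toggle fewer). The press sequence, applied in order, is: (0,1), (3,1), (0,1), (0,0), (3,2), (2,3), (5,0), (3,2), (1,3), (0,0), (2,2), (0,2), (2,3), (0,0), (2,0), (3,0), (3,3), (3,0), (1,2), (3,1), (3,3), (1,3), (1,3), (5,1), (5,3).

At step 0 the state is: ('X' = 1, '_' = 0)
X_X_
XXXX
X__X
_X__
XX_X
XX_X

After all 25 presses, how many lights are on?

[0] X_X_
XXXX
X__X
_X__
XX_X
XX_X
[1] _X__
X_XX
X__X
_X__
XX_X
XX_X
[2] _X__
X_XX
XX_X
X_X_
X__X
XX_X
[3] X_X_
XXXX
XX_X
X_X_
X__X
XX_X
[4] _XX_
_XXX
XX_X
X_X_
X__X
XX_X
[5] _XX_
_XXX
XXXX
XX_X
X_XX
XX_X
[6] _XX_
_XX_
XX__
XX__
X_XX
XX_X
[7] _XX_
_XX_
XX__
XX__
__XX
___X
[8] _XX_
_XX_
XXX_
X_XX
___X
___X
[9] _XXX
_X_X
XXXX
X_XX
___X
___X
[10] X_XX
XX_X
XXXX
X_XX
___X
___X
[11] X_XX
XXXX
X___
X__X
___X
___X
[12] XX__
XX_X
X___
X__X
___X
___X
[13] XX__
XX__
X_XX
X___
___X
___X
[14] ____
_X__
X_XX
X___
___X
___X
[15] ____
XX__
_XXX
____
___X
___X
[16] ____
XX__
XXXX
XX__
X__X
___X
[17] ____
XX__
XXX_
XXXX
X___
___X
[18] ____
XX__
_XX_
__XX
____
___X
[19] __X_
X_XX
_X__
__XX
____
___X
[20] __X_
X_XX
____
XX_X
_X__
___X
[21] __X_
X_XX
___X
XXX_
_X_X
___X
[22] __XX
X___
____
XXX_
_X_X
___X
[23] __X_
X_XX
___X
XXX_
_X_X
___X
[24] __X_
X_XX
___X
XXX_
___X
XXXX
[25] __X_
X_XX
___X
XXX_
____
XX__

10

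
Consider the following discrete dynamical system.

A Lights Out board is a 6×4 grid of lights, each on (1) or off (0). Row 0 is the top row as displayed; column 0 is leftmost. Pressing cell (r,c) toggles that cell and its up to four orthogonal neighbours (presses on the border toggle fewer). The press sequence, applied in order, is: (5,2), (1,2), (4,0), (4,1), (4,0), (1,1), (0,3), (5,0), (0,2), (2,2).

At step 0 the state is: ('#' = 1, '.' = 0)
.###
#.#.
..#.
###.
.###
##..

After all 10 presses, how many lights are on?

10

gen 0: .###
#.#.
..#.
###.
.###
##..
gen 1: .###
#.#.
..#.
###.
.#.#
#.##
gen 2: .#.#
##.#
....
###.
.#.#
#.##
gen 3: .#.#
##.#
....
.##.
#..#
..##
gen 4: .#.#
##.#
....
..#.
.###
.###
gen 5: .#.#
##.#
....
#.#.
#.##
####
gen 6: ...#
..##
.#..
#.#.
#.##
####
gen 7: ..#.
..#.
.#..
#.#.
#.##
####
gen 8: ..#.
..#.
.#..
#.#.
..##
..##
gen 9: .#.#
....
.#..
#.#.
..##
..##
gen 10: .#.#
..#.
..##
#...
..##
..##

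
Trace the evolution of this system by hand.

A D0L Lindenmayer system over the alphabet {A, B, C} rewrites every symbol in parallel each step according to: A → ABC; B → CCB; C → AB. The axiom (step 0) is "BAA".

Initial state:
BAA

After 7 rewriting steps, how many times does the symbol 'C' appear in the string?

0) BAA
1) CCBABCABC
2) ABABCCBABCCCBABABCCCBAB
3) ABCCCBABCCCBABABCCBABCCCBABABABCCBABCCCBABCCCBABABABCCBABCCCB
4) ABCCCBABABABCCBABCCCBABABABCCBABCCCBABCCCBABABCCBABCCCBABA…CCBABCCCBABABABCCBABCCCBABCCCBABCCCBABABCCBABCCCBABABABCCB  (len 159)
5) ABCCCBABABABCCBABCCCBABCCCBABCCCBABABCCBABCCCBABABABCCBABC…BCCCBABCCCBABABCCBABCCCBABABABCCBABCCCBABCCCBABCCCBABABCCB  (len 417)
6) ABCCCBABABABCCBABCCCBABCCCBABCCCBABABCCBABCCCBABABABCCBABC…ABABABCCBABCCCBABABABCCBABCCCBABABABCCBABCCCBABCCCBABABCCB  (len 1091)
7) ABCCCBABABABCCBABCCCBABCCCBABCCCBABABCCBABCCCBABABABCCBABC…CBABABCCBABCCCBABABABCCBABCCCBABABABCCBABCCCBABCCCBABABCCB  (len 2857)

1092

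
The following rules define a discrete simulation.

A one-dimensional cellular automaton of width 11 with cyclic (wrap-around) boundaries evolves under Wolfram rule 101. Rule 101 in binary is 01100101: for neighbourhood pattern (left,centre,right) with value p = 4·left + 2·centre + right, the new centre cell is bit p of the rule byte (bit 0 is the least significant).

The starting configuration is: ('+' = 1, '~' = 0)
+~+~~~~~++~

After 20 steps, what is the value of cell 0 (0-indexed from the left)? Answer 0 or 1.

step 0: +~+~~~~~++~
step 1: +++~+++~~++
step 2: ~~++~~+~~~~
step 3: +~~+~~+~+++
step 4: +~~+~~++~~~
step 5: +~~+~~~+~+~
step 6: +~~+~+~++++
step 7: +~~++++~~~~
step 8: +~~~~~+~++~
step 9: +~+++~++~++
step 10: ++~~++~++~~
step 11: ~+~~~++~+~~
step 12: ~+~+~~+++~+
step 13: ++++~~~~+++
step 14: ~~~+~++~~~~
step 15: ++~++~+~+++
step 16: ~++~++++~~~
step 17: ~~++~~~+~++
step 18: ~~~+~+~++~+
step 19: ~+~++++~+++
step 20: +++~~~++~~+

1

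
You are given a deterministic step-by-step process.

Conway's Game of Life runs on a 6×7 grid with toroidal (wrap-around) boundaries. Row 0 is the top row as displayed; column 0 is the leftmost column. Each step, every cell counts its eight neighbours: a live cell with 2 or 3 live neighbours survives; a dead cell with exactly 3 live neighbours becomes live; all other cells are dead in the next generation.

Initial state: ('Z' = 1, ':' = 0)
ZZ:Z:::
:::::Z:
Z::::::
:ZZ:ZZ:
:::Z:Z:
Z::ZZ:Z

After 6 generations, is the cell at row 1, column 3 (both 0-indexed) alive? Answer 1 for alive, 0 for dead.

t=0: ZZ:Z:::
:::::Z:
Z::::::
:ZZ:ZZ:
:::Z:Z:
Z::ZZ:Z
t=1: ZZZZ:Z:
ZZ::::Z
:Z::ZZZ
:ZZZZZZ
ZZ:::::
ZZ:Z:ZZ
t=2: :::Z:Z:
:::Z:::
:::::::
:::Z:::
:::::::
:::Z:Z:
t=3: ::ZZ:::
::::Z::
:::::::
:::::::
::::Z::
:::::::
t=4: :::Z:::
:::Z:::
:::::::
:::::::
:::::::
:::Z:::
t=5: ::ZZZ::
:::::::
:::::::
:::::::
:::::::
:::::::
t=6: :::Z:::
:::Z:::
:::::::
:::::::
:::::::
:::Z:::

1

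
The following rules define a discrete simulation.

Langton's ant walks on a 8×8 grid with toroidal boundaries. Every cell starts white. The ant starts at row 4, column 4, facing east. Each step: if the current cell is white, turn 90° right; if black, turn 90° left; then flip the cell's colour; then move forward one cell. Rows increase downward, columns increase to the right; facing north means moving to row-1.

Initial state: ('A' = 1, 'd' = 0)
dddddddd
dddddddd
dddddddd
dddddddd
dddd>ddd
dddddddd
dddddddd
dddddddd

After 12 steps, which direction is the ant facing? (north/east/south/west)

k=0  dddddddd
dddddddd
dddddddd
dddddddd
dddd>ddd
dddddddd
dddddddd
dddddddd
k=1  dddddddd
dddddddd
dddddddd
dddddddd
ddddAddd
ddddvddd
dddddddd
dddddddd
k=2  dddddddd
dddddddd
dddddddd
dddddddd
ddddAddd
ddd<Addd
dddddddd
dddddddd
k=3  dddddddd
dddddddd
dddddddd
dddddddd
ddd^Addd
dddAAddd
dddddddd
dddddddd
k=4  dddddddd
dddddddd
dddddddd
dddddddd
dddA>ddd
dddAAddd
dddddddd
dddddddd
k=5  dddddddd
dddddddd
dddddddd
dddd^ddd
dddAdddd
dddAAddd
dddddddd
dddddddd
k=6  dddddddd
dddddddd
dddddddd
ddddA>dd
dddAdddd
dddAAddd
dddddddd
dddddddd
k=7  dddddddd
dddddddd
dddddddd
ddddAAdd
dddAdvdd
dddAAddd
dddddddd
dddddddd
k=8  dddddddd
dddddddd
dddddddd
ddddAAdd
dddA<Add
dddAAddd
dddddddd
dddddddd
k=9  dddddddd
dddddddd
dddddddd
dddd^Add
dddAAAdd
dddAAddd
dddddddd
dddddddd
k=10  dddddddd
dddddddd
dddddddd
ddd<dAdd
dddAAAdd
dddAAddd
dddddddd
dddddddd
k=11  dddddddd
dddddddd
ddd^dddd
dddAdAdd
dddAAAdd
dddAAddd
dddddddd
dddddddd
k=12  dddddddd
dddddddd
dddA>ddd
dddAdAdd
dddAAAdd
dddAAddd
dddddddd
dddddddd

east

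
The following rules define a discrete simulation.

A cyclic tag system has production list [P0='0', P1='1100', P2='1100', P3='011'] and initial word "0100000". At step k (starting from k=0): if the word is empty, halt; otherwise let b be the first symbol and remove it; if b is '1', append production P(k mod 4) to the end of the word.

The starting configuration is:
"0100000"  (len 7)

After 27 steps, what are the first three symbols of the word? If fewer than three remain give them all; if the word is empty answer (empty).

[0] "0100000"  (len 7)
[1] "100000"  (len 6)
[2] "000001100"  (len 9)
[3] "00001100"  (len 8)
[4] "0001100"  (len 7)
[5] "001100"  (len 6)
[6] "01100"  (len 5)
[7] "1100"  (len 4)
[8] "100011"  (len 6)
[9] "000110"  (len 6)
[10] "00110"  (len 5)
[11] "0110"  (len 4)
[12] "110"  (len 3)
[13] "100"  (len 3)
[14] "001100"  (len 6)
[15] "01100"  (len 5)
[16] "1100"  (len 4)
[17] "1000"  (len 4)
[18] "0001100"  (len 7)
[19] "001100"  (len 6)
[20] "01100"  (len 5)
[21] "1100"  (len 4)
[22] "1001100"  (len 7)
[23] "0011001100"  (len 10)
[24] "011001100"  (len 9)
[25] "11001100"  (len 8)
[26] "10011001100"  (len 11)
[27] "00110011001100"  (len 14)

001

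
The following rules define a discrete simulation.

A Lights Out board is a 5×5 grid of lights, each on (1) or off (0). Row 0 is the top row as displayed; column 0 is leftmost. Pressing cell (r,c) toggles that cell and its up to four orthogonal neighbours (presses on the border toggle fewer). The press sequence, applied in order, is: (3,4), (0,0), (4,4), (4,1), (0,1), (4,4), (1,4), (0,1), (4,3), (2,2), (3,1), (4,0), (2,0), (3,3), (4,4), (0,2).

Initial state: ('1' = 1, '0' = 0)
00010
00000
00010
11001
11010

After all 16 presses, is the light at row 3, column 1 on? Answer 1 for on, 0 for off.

1

k=0  00010
00000
00010
11001
11010
k=1  00010
00000
00011
11010
11011
k=2  11010
10000
00011
11010
11011
k=3  11010
10000
00011
11011
11000
k=4  11010
10000
00011
10011
00100
k=5  00110
11000
00011
10011
00100
k=6  00110
11000
00011
10010
00111
k=7  00111
11011
00010
10010
00111
k=8  11011
10011
00010
10010
00111
k=9  11011
10011
00010
10000
00000
k=10  11011
10111
01100
10100
00000
k=11  11011
10111
00100
01000
01000
k=12  11011
10111
00100
11000
10000
k=13  11011
00111
11100
01000
10000
k=14  11011
00111
11110
01111
10010
k=15  11011
00111
11110
01110
10001
k=16  10101
00011
11110
01110
10001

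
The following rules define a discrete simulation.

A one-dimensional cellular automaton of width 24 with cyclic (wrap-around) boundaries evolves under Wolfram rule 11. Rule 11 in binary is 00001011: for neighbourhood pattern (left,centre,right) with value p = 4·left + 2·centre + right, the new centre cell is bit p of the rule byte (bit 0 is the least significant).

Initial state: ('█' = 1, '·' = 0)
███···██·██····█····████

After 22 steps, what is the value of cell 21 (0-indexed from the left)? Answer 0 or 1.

1

k=0  ███···██·██····█····████
k=1  ····███··█··███··████···
k=2  █████···█··██···██····██
k=3  ······██··██··███··████·
k=4  ███████··██··██···██····
k=5  █·······██··██··███··███
k=6  ··███████··██··██···██··
k=7  ███·······██··██··███··█
k=8  ····███████··██··██···██
k=9  ·████·······██··██··███·
k=10  ██····███████··██··██···
k=11  █··████·······██··██··██
k=12  ··██····███████··██··██·
k=13  ███··████·······██··██··
k=14  █···██····███████··██··█
k=15  ··███··████·······██··██
k=16  ·██···██····███████··██·
k=17  ██··███··████·······██··
k=18  █··██···██····███████··█
k=19  ··██··███··████·······██
k=20  ·██··██···██····███████·
k=21  ██··██··███··████·······
k=22  █··██··██···██····██████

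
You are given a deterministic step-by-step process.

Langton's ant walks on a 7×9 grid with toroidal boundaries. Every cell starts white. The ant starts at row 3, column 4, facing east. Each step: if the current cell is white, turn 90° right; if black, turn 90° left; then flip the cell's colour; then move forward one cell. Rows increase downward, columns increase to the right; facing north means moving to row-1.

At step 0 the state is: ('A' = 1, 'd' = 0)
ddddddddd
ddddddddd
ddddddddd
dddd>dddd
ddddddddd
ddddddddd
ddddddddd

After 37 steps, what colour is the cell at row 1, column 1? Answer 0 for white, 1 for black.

0) ddddddddd
ddddddddd
ddddddddd
dddd>dddd
ddddddddd
ddddddddd
ddddddddd
1) ddddddddd
ddddddddd
ddddddddd
ddddAdddd
ddddvdddd
ddddddddd
ddddddddd
2) ddddddddd
ddddddddd
ddddddddd
ddddAdddd
ddd<Adddd
ddddddddd
ddddddddd
3) ddddddddd
ddddddddd
ddddddddd
ddd^Adddd
dddAAdddd
ddddddddd
ddddddddd
4) ddddddddd
ddddddddd
ddddddddd
dddA>dddd
dddAAdddd
ddddddddd
ddddddddd
5) ddddddddd
ddddddddd
dddd^dddd
dddAddddd
dddAAdddd
ddddddddd
ddddddddd
6) ddddddddd
ddddddddd
ddddA>ddd
dddAddddd
dddAAdddd
ddddddddd
ddddddddd
7) ddddddddd
ddddddddd
ddddAAddd
dddAdvddd
dddAAdddd
ddddddddd
ddddddddd
8) ddddddddd
ddddddddd
ddddAAddd
dddA<Addd
dddAAdddd
ddddddddd
ddddddddd
9) ddddddddd
ddddddddd
dddd^Addd
dddAAAddd
dddAAdddd
ddddddddd
ddddddddd
10) ddddddddd
ddddddddd
ddd<dAddd
dddAAAddd
dddAAdddd
ddddddddd
ddddddddd
11) ddddddddd
ddd^ddddd
dddAdAddd
dddAAAddd
dddAAdddd
ddddddddd
ddddddddd
12) ddddddddd
dddA>dddd
dddAdAddd
dddAAAddd
dddAAdddd
ddddddddd
ddddddddd
13) ddddddddd
dddAAdddd
dddAvAddd
dddAAAddd
dddAAdddd
ddddddddd
ddddddddd
14) ddddddddd
dddAAdddd
ddd<AAddd
dddAAAddd
dddAAdddd
ddddddddd
ddddddddd
15) ddddddddd
dddAAdddd
ddddAAddd
dddvAAddd
dddAAdddd
ddddddddd
ddddddddd
16) ddddddddd
dddAAdddd
ddddAAddd
dddd>Addd
dddAAdddd
ddddddddd
ddddddddd
17) ddddddddd
dddAAdddd
dddd^Addd
dddddAddd
dddAAdddd
ddddddddd
ddddddddd
18) ddddddddd
dddAAdddd
ddd<dAddd
dddddAddd
dddAAdddd
ddddddddd
ddddddddd
19) ddddddddd
ddd^Adddd
dddAdAddd
dddddAddd
dddAAdddd
ddddddddd
ddddddddd
20) ddddddddd
dd<dAdddd
dddAdAddd
dddddAddd
dddAAdddd
ddddddddd
ddddddddd
21) dd^dddddd
ddAdAdddd
dddAdAddd
dddddAddd
dddAAdddd
ddddddddd
ddddddddd
22) ddA>ddddd
ddAdAdddd
dddAdAddd
dddddAddd
dddAAdddd
ddddddddd
ddddddddd
23) ddAAddddd
ddAvAdddd
dddAdAddd
dddddAddd
dddAAdddd
ddddddddd
ddddddddd
24) ddAAddddd
dd<AAdddd
dddAdAddd
dddddAddd
dddAAdddd
ddddddddd
ddddddddd
25) ddAAddddd
dddAAdddd
ddvAdAddd
dddddAddd
dddAAdddd
ddddddddd
ddddddddd
26) ddAAddddd
dddAAdddd
d<AAdAddd
dddddAddd
dddAAdddd
ddddddddd
ddddddddd
27) ddAAddddd
d^dAAdddd
dAAAdAddd
dddddAddd
dddAAdddd
ddddddddd
ddddddddd
28) ddAAddddd
dA>AAdddd
dAAAdAddd
dddddAddd
dddAAdddd
ddddddddd
ddddddddd
29) ddAAddddd
dAAAAdddd
dAvAdAddd
dddddAddd
dddAAdddd
ddddddddd
ddddddddd
30) ddAAddddd
dAAAAdddd
dAd>dAddd
dddddAddd
dddAAdddd
ddddddddd
ddddddddd
31) ddAAddddd
dAA^Adddd
dAdddAddd
dddddAddd
dddAAdddd
ddddddddd
ddddddddd
32) ddAAddddd
dA<dAdddd
dAdddAddd
dddddAddd
dddAAdddd
ddddddddd
ddddddddd
33) ddAAddddd
dAddAdddd
dAvddAddd
dddddAddd
dddAAdddd
ddddddddd
ddddddddd
34) ddAAddddd
dAddAdddd
d<AddAddd
dddddAddd
dddAAdddd
ddddddddd
ddddddddd
35) ddAAddddd
dAddAdddd
ddAddAddd
dvdddAddd
dddAAdddd
ddddddddd
ddddddddd
36) ddAAddddd
dAddAdddd
ddAddAddd
<AdddAddd
dddAAdddd
ddddddddd
ddddddddd
37) ddAAddddd
dAddAdddd
^dAddAddd
AAdddAddd
dddAAdddd
ddddddddd
ddddddddd

1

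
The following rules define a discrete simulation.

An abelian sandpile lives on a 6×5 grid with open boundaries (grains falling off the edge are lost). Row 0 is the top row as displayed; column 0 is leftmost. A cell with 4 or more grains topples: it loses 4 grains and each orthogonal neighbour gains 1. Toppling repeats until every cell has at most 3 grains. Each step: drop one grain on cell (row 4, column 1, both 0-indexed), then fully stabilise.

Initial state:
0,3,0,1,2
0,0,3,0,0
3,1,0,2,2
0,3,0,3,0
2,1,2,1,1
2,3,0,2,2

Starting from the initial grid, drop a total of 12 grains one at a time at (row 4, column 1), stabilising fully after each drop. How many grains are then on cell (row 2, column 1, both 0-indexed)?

2

t=0: 0,3,0,1,2
0,0,3,0,0
3,1,0,2,2
0,3,0,3,0
2,1,2,1,1
2,3,0,2,2
t=1: 0,3,0,1,2
0,0,3,0,0
3,1,0,2,2
0,3,0,3,0
2,2,2,1,1
2,3,0,2,2
t=2: 0,3,0,1,2
0,0,3,0,0
3,1,0,2,2
0,3,0,3,0
2,3,2,1,1
2,3,0,2,2
t=3: 0,3,0,1,2
0,0,3,0,0
3,2,0,2,2
1,0,1,3,0
3,2,3,1,1
3,0,1,2,2
t=4: 0,3,0,1,2
0,0,3,0,0
3,2,0,2,2
1,0,1,3,0
3,3,3,1,1
3,0,1,2,2
t=5: 0,3,0,1,2
0,0,3,0,0
3,2,0,2,2
2,1,2,3,0
1,2,0,2,1
0,2,2,2,2
t=6: 0,3,0,1,2
0,0,3,0,0
3,2,0,2,2
2,1,2,3,0
1,3,0,2,1
0,2,2,2,2
t=7: 0,3,0,1,2
0,0,3,0,0
3,2,0,2,2
2,2,2,3,0
2,0,1,2,1
0,3,2,2,2
t=8: 0,3,0,1,2
0,0,3,0,0
3,2,0,2,2
2,2,2,3,0
2,1,1,2,1
0,3,2,2,2
t=9: 0,3,0,1,2
0,0,3,0,0
3,2,0,2,2
2,2,2,3,0
2,2,1,2,1
0,3,2,2,2
t=10: 0,3,0,1,2
0,0,3,0,0
3,2,0,2,2
2,2,2,3,0
2,3,1,2,1
0,3,2,2,2
t=11: 0,3,0,1,2
0,0,3,0,0
3,2,0,2,2
2,3,2,3,0
3,1,2,2,1
1,0,3,2,2
t=12: 0,3,0,1,2
0,0,3,0,0
3,2,0,2,2
2,3,2,3,0
3,2,2,2,1
1,0,3,2,2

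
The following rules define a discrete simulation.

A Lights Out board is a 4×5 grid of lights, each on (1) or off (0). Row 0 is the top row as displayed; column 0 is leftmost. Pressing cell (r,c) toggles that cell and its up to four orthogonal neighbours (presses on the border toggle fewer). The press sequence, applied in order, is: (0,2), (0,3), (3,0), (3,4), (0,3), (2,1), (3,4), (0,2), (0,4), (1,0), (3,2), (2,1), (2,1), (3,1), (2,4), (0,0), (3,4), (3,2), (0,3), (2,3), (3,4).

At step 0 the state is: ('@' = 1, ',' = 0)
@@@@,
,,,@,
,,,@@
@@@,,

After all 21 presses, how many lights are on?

9

step 0: @@@@,
,,,@,
,,,@@
@@@,,
step 1: @,,,,
,,@@,
,,,@@
@@@,,
step 2: @,@@@
,,@,,
,,,@@
@@@,,
step 3: @,@@@
,,@,,
@,,@@
,,@,,
step 4: @,@@@
,,@,,
@,,@,
,,@@@
step 5: @,,,,
,,@@,
@,,@,
,,@@@
step 6: @,,,,
,@@@,
,@@@,
,@@@@
step 7: @,,,,
,@@@,
,@@@@
,@@,,
step 8: @@@@,
,@,@,
,@@@@
,@@,,
step 9: @@@,@
,@,@@
,@@@@
,@@,,
step 10: ,@@,@
@,,@@
@@@@@
,@@,,
step 11: ,@@,@
@,,@@
@@,@@
,,,@,
step 12: ,@@,@
@@,@@
,,@@@
,@,@,
step 13: ,@@,@
@,,@@
@@,@@
,,,@,
step 14: ,@@,@
@,,@@
@,,@@
@@@@,
step 15: ,@@,@
@,,@,
@,,,,
@@@@@
step 16: @,@,@
,,,@,
@,,,,
@@@@@
step 17: @,@,@
,,,@,
@,,,@
@@@,,
step 18: @,@,@
,,,@,
@,@,@
@,,@,
step 19: @,,@,
,,,,,
@,@,@
@,,@,
step 20: @,,@,
,,,@,
@,,@,
@,,,,
step 21: @,,@,
,,,@,
@,,@@
@,,@@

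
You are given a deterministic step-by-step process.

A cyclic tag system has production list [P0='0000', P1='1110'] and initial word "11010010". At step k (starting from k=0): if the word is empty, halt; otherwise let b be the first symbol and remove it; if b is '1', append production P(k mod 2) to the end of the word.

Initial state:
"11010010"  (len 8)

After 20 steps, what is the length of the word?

step 0: "11010010"  (len 8)
step 1: "10100100000"  (len 11)
step 2: "01001000001110"  (len 14)
step 3: "1001000001110"  (len 13)
step 4: "0010000011101110"  (len 16)
step 5: "010000011101110"  (len 15)
step 6: "10000011101110"  (len 14)
step 7: "00000111011100000"  (len 17)
step 8: "0000111011100000"  (len 16)
step 9: "000111011100000"  (len 15)
step 10: "00111011100000"  (len 14)
step 11: "0111011100000"  (len 13)
step 12: "111011100000"  (len 12)
step 13: "110111000000000"  (len 15)
step 14: "101110000000001110"  (len 18)
step 15: "011100000000011100000"  (len 21)
step 16: "11100000000011100000"  (len 20)
step 17: "11000000000111000000000"  (len 23)
step 18: "10000000001110000000001110"  (len 26)
step 19: "00000000011100000000011100000"  (len 29)
step 20: "0000000011100000000011100000"  (len 28)

28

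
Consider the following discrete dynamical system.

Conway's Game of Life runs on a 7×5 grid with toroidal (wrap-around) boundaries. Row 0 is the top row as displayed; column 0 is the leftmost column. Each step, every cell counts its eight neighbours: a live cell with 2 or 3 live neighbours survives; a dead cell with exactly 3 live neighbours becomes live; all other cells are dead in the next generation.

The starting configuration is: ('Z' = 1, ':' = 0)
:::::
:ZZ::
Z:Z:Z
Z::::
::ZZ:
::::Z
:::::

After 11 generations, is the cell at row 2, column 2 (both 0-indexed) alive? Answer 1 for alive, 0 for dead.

1

0) :::::
:ZZ::
Z:Z:Z
Z::::
::ZZ:
::::Z
:::::
1) :::::
ZZZZ:
Z:ZZZ
Z:Z::
:::ZZ
:::Z:
:::::
2) :ZZ::
Z::::
:::::
Z:Z::
::ZZZ
:::ZZ
:::::
3) :Z:::
:Z:::
:Z:::
:ZZ:Z
ZZZ::
::Z:Z
::ZZ:
4) :Z:::
ZZZ::
:Z:::
:::Z:
::::Z
Z:::Z
:ZZZ:
5) :::Z:
Z:Z::
ZZ:::
:::::
Z::ZZ
ZZZ:Z
:ZZZZ
6) Z::::
Z:Z:Z
ZZ:::
:Z:::
::ZZ:
:::::
:::::
7) ZZ::Z
::::Z
::Z:Z
ZZ:::
::Z::
:::::
:::::
8) Z:::Z
:Z::Z
:Z:ZZ
ZZZZ:
:Z:::
:::::
Z::::
9) :Z::Z
:ZZ::
:::::
:::Z:
ZZ:::
:::::
Z:::Z
10) :ZZZZ
ZZZ::
::Z::
:::::
:::::
:Z::Z
Z:::Z
11) :::::
Z:::Z
::Z::
:::::
:::::
::::Z
:::::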